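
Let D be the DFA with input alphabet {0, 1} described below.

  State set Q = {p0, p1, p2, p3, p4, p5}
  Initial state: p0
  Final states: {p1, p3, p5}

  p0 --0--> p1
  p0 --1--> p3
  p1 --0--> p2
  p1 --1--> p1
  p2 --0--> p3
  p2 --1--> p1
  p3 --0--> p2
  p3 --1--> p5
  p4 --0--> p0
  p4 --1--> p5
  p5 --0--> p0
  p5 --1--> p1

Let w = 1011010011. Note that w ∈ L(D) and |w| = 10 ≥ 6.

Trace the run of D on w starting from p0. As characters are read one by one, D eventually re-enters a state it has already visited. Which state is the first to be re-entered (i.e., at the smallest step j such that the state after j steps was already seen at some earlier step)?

p1

Run of D on w = 1 0 1 1 0 1 0 0 1 1:
  step 0: p0  (start)
  step 1: p3  (read 1: p0→p3)
  step 2: p2  (read 0: p3→p2)
  step 3: p1  (read 1: p2→p1)
  step 4: p1  (read 1: p1→p1)   ← first repeat (p1 seen earlier)
  step 5: p2  (read 0: p1→p2)
  step 6: p1  (read 1: p2→p1)
  step 7: p2  (read 0: p1→p2)
  step 8: p3  (read 0: p2→p3)
  step 9: p5  (read 1: p3→p5)
  step 10: p1  (read 1: p5→p1)

The earliest repeat is at step j = 4: D is in p1, which it already visited at step i = 3.
The DFA has 6 states, so the proof of the pumping lemma guarantees a repeated state among the first 6+1 visited; the segment between the two visits is the pumpable y.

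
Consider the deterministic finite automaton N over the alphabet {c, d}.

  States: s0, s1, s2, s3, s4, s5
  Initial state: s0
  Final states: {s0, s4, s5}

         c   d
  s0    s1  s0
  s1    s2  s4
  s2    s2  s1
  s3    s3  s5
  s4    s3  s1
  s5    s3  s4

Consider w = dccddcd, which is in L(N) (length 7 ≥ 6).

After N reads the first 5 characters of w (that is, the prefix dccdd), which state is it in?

Run of N on the first 5 characters of w = d c c d d:
  step 0: s0  (start)
  step 1: s0  (read d: s0→s0)
  step 2: s1  (read c: s0→s1)
  step 3: s2  (read c: s1→s2)
  step 4: s1  (read d: s2→s1)
  step 5: s4  (read d: s1→s4)

After reading 5 characters, N is in state s4.

s4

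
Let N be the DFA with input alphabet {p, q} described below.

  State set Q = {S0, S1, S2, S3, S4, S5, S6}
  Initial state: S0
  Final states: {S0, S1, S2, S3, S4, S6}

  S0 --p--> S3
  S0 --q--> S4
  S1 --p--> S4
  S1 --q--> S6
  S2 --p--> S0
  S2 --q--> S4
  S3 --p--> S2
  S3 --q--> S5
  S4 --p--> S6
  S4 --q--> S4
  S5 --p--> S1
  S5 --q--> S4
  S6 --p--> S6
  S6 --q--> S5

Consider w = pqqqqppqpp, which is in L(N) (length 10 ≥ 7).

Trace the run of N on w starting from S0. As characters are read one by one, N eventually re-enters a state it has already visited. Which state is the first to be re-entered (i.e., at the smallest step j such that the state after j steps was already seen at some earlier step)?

Run of N on w = p q q q q p p q p p:
  step 0: S0  (start)
  step 1: S3  (read p: S0→S3)
  step 2: S5  (read q: S3→S5)
  step 3: S4  (read q: S5→S4)
  step 4: S4  (read q: S4→S4)   ← first repeat (S4 seen earlier)
  step 5: S4  (read q: S4→S4)
  step 6: S6  (read p: S4→S6)
  step 7: S6  (read p: S6→S6)
  step 8: S5  (read q: S6→S5)
  step 9: S1  (read p: S5→S1)
  step 10: S4  (read p: S1→S4)

The earliest repeat is at step j = 4: N is in S4, which it already visited at step i = 3.
Since N has 7 states, any run of length ≥ 7 visits 7+1 states, so by pigeonhole some state repeats within the first 7 steps — that repeat gives the pumpable loop.

S4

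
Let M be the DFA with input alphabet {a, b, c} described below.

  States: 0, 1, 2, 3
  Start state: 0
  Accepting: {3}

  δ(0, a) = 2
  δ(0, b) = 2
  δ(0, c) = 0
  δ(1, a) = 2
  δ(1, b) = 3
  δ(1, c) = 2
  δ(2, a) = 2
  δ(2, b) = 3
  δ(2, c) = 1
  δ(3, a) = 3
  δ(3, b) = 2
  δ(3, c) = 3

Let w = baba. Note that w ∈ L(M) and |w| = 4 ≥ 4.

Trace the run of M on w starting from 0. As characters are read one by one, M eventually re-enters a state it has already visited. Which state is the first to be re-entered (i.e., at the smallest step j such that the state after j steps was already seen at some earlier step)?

Run of M on w = b a b a:
  step 0: 0  (start)
  step 1: 2  (read b: 0→2)
  step 2: 2  (read a: 2→2)   ← first repeat (2 seen earlier)
  step 3: 3  (read b: 2→3)
  step 4: 3  (read a: 3→3)

The earliest repeat is at step j = 2: M is in 2, which it already visited at step i = 1.
With |Q| = 4, pigeonhole forces a state repeat no later than step 4; the substring read between the first and second visits to that state can be pumped.

2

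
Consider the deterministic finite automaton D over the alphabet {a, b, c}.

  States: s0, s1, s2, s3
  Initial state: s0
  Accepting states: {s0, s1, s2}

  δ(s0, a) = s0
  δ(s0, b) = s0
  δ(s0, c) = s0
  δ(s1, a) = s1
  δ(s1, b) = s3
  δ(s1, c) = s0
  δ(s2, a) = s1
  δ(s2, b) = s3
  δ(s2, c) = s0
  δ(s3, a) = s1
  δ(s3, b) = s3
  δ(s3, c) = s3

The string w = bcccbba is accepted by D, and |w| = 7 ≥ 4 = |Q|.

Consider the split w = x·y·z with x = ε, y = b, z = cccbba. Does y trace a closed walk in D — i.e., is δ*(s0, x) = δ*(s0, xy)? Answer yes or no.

State sequence: s0 -b-> s0

After x (step 0): s0. After xy (step 1): s0.
They match, so y = b drives D around a cycle from s0 back to itself; pumping y any number of times keeps D in s0 before reading z, and xyⁱz ∈ L(D) for every i ≥ 0.

yes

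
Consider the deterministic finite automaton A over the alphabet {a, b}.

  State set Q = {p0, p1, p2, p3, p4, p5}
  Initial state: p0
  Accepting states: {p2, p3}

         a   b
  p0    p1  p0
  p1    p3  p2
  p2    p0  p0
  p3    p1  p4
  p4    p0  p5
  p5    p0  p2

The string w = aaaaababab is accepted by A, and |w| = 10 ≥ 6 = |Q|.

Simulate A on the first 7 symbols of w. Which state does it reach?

State sequence: p0 -a-> p1 -a-> p3 -a-> p1 -a-> p3 -a-> p1 -b-> p2 -a-> p0

After reading 7 characters, A is in state p0.
(This kind of state-tracing is the core of the pumping-lemma construction: with 6 states, pigeonhole forces a repeat within the first 6 steps.)

p0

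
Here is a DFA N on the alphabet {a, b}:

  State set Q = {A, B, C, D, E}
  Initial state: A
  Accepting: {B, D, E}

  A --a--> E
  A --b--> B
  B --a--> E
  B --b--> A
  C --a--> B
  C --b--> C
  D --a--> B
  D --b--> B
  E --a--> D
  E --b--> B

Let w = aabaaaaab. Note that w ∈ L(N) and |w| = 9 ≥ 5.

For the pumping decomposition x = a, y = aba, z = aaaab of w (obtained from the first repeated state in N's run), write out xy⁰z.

xy⁰z = xz = a·aaaab = aaaaab.
Reading y = aba takes N from E back to E, so after x the machine is still in E, and z then leads to the accepting state B. Hence aaaaab ∈ L(N).

aaaaab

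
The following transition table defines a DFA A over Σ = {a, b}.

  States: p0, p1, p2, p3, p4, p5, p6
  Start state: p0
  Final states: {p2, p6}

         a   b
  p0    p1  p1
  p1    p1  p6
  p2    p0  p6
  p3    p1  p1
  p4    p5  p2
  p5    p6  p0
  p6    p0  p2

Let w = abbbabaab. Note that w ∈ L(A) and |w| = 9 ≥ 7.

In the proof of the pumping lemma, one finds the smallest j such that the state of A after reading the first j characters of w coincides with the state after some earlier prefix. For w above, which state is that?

p6

Run of A on w = a b b b a b a a b:
  step 0: p0  (start)
  step 1: p1  (read a: p0→p1)
  step 2: p6  (read b: p1→p6)
  step 3: p2  (read b: p6→p2)
  step 4: p6  (read b: p2→p6)   ← first repeat (p6 seen earlier)
  step 5: p0  (read a: p6→p0)
  step 6: p1  (read b: p0→p1)
  step 7: p1  (read a: p1→p1)
  step 8: p1  (read a: p1→p1)
  step 9: p6  (read b: p1→p6)

The earliest repeat is at step j = 4: A is in p6, which it already visited at step i = 2.
With |Q| = 7, pigeonhole forces a state repeat no later than step 7; the substring read between the first and second visits to that state can be pumped.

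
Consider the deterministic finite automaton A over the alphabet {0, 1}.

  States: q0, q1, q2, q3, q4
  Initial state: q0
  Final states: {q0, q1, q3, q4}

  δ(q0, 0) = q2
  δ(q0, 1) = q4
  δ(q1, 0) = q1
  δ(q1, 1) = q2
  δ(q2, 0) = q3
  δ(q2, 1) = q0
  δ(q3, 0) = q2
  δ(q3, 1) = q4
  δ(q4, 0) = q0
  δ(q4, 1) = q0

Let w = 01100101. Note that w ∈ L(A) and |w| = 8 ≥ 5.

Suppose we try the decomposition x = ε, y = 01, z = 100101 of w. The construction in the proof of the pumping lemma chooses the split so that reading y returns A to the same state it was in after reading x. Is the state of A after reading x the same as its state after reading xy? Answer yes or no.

yes

State sequence: q0 -0-> q2 -1-> q0

After x (step 0): q0. After xy (step 2): q0.
They match, so y = 01 drives A around a cycle from q0 back to itself; pumping y any number of times keeps A in q0 before reading z, and xyⁱz ∈ L(A) for every i ≥ 0.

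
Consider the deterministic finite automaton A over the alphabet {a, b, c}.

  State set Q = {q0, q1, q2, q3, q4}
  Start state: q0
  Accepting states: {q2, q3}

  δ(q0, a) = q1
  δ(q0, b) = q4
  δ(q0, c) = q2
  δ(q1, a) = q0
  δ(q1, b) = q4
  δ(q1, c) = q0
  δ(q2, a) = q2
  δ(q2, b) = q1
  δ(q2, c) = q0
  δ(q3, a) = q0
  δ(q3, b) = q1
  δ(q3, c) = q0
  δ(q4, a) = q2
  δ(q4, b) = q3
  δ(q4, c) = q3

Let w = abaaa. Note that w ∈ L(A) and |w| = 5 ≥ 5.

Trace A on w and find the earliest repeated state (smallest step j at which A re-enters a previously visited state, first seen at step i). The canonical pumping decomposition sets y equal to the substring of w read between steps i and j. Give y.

a

Run of A on w = a b a a a:
  step 0: q0  (start)
  step 1: q1  (read a: q0→q1)
  step 2: q4  (read b: q1→q4)
  step 3: q2  (read a: q4→q2)
  step 4: q2  (read a: q2→q2)   ← first repeat (q2 seen earlier)
  step 5: q2  (read a: q2→q2)

So i = 3, j = 4, giving x = w[0:3] = aba, y = w[3:4] = a, z = w[4:5] = a.
Check: |xy| = 4 ≤ 5 and |y| = 1 ≥ 1. Reading y takes A from q2 back to q2, so every xyⁱz is accepted.
With |Q| = 5, pigeonhole forces a state repeat no later than step 5; the substring read between the first and second visits to that state can be pumped.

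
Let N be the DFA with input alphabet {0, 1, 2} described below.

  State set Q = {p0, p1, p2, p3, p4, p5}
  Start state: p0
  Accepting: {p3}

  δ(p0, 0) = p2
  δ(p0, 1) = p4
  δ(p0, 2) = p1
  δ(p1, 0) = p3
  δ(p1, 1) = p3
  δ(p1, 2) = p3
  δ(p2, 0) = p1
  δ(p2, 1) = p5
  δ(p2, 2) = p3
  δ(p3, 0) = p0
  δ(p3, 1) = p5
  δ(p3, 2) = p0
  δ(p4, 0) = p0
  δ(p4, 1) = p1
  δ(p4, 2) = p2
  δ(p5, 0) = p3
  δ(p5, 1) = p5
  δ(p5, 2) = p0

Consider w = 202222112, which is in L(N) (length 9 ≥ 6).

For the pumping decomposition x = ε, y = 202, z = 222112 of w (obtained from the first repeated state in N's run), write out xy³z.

xy^3z = ε·202·202·202·222112 = 202202202222112.
Reading y = 202 takes N from p0 back to p0, so after x·y·y·y the machine is still in p0, and z then leads to the accepting state p3. Hence 202202202222112 ∈ L(N).

202202202222112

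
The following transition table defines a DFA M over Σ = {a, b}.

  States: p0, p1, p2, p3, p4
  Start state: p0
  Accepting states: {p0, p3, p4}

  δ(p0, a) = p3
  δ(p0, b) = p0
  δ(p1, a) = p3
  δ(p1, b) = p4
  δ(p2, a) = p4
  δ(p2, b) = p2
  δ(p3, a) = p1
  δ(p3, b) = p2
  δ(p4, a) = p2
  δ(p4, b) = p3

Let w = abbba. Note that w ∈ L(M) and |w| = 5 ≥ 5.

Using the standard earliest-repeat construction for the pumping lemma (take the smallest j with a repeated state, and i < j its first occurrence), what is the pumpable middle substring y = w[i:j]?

State sequence: p0 -a-> p3 -b-> p2 -b-> p2 -b-> p2 -a-> p4
First repeat at step 3: p2 was already visited.

So i = 2, j = 3, giving x = w[0:2] = ab, y = w[2:3] = b, z = w[3:5] = ba.
Check: |xy| = 3 ≤ 5 and |y| = 1 ≥ 1. Reading y takes M from p2 back to p2, so every xyⁱz is accepted.

b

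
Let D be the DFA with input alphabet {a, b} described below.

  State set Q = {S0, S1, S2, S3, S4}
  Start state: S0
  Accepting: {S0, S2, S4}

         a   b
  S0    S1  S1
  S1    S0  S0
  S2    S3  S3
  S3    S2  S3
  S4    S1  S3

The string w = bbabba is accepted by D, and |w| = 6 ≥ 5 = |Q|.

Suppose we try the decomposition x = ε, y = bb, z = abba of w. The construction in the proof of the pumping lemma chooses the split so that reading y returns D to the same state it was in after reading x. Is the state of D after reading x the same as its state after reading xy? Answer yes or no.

Run of D on the first 2 characters of w = b b:
  step 0: S0  (start)
  step 1: S1  (read b: S0→S1)
  step 2: S0  (read b: S1→S0)

After x (step 0): S0. After xy (step 2): S0.
They match, so y = bb drives D around a cycle from S0 back to itself; pumping y any number of times keeps D in S0 before reading z, and xyⁱz ∈ L(D) for every i ≥ 0.

yes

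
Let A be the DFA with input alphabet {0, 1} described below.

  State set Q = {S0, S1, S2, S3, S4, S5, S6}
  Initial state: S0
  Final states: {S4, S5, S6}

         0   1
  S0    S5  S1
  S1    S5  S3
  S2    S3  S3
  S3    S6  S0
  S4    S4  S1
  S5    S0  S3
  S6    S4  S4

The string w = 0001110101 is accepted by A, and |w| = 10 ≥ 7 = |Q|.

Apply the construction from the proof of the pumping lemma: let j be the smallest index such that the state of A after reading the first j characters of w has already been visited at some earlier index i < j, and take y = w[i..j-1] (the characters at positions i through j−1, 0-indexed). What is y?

00

State sequence: S0 -0-> S5 -0-> S0 -0-> S5 -1-> S3 -1-> S0 -1-> S1 -0-> S5 -1-> S3 -0-> S6 -1-> S4
First repeat at step 2: S0 was already visited.

So i = 0, j = 2, giving x = w[0:0] = ε, y = w[0:2] = 00, z = w[2:10] = 01110101.
Check: |xy| = 2 ≤ 7 and |y| = 2 ≥ 1. Reading y takes A from S0 back to S0, so every xyⁱz is accepted.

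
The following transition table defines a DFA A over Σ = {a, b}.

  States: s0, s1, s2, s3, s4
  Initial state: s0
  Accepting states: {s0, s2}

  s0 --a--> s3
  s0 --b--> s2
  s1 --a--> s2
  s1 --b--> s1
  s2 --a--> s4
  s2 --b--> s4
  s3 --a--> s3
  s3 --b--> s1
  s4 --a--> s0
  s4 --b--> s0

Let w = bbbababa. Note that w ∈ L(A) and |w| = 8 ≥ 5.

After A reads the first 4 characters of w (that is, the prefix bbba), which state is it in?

Run of A on the first 4 characters of w = b b b a:
  step 0: s0  (start)
  step 1: s2  (read b: s0→s2)
  step 2: s4  (read b: s2→s4)
  step 3: s0  (read b: s4→s0)
  step 4: s3  (read a: s0→s3)

After reading 4 characters, A is in state s3.

s3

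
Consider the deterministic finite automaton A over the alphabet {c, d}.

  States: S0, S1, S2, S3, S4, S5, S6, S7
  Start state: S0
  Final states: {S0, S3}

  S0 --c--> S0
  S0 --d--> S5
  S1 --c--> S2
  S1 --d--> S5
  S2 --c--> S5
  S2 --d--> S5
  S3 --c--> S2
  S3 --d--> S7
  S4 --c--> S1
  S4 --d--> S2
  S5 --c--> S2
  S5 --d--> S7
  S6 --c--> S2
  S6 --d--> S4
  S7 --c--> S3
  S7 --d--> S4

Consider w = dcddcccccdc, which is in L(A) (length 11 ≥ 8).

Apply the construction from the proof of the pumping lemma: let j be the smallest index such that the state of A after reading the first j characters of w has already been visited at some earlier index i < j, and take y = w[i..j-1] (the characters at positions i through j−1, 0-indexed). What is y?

cd

State sequence: S0 -d-> S5 -c-> S2 -d-> S5 -d-> S7 -c-> S3 -c-> S2 -c-> S5 -c-> S2 -c-> S5 -d-> S7 -c-> S3
First repeat at step 3: S5 was already visited.

So i = 1, j = 3, giving x = w[0:1] = d, y = w[1:3] = cd, z = w[3:11] = dcccccdc.
Check: |xy| = 3 ≤ 8 and |y| = 2 ≥ 1. Reading y takes A from S5 back to S5, so every xyⁱz is accepted.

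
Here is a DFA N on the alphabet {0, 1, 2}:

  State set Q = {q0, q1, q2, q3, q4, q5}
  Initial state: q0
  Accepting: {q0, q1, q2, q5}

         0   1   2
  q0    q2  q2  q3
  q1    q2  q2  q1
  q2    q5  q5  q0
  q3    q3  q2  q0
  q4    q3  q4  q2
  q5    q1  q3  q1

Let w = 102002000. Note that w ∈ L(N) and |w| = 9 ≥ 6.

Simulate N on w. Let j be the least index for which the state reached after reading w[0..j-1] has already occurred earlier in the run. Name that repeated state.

q2

State sequence: q0 -1-> q2 -0-> q5 -2-> q1 -0-> q2 -0-> q5 -2-> q1 -0-> q2 -0-> q5 -0-> q1
First repeat at step 4: q2 was already visited.

The earliest repeat is at step j = 4: N is in q2, which it already visited at step i = 1.
With |Q| = 6, pigeonhole forces a state repeat no later than step 6; the substring read between the first and second visits to that state can be pumped.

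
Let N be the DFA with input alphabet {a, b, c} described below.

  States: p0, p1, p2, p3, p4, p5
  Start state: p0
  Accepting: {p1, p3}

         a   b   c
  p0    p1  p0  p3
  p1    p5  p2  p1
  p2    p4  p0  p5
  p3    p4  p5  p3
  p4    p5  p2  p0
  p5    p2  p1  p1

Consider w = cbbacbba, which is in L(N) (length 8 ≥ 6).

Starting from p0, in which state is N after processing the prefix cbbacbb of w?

p0

State sequence: p0 -c-> p3 -b-> p5 -b-> p1 -a-> p5 -c-> p1 -b-> p2 -b-> p0

After reading 7 characters, N is in state p0.
(This kind of state-tracing is the core of the pumping-lemma construction: with 6 states, pigeonhole forces a repeat within the first 6 steps.)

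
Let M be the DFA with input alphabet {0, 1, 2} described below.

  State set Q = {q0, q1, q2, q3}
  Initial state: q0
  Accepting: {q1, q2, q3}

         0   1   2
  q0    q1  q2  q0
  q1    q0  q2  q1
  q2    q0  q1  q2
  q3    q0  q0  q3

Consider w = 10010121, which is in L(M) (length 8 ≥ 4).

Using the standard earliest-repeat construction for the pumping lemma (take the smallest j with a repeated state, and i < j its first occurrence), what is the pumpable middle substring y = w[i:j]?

10

State sequence: q0 -1-> q2 -0-> q0 -0-> q1 -1-> q2 -0-> q0 -1-> q2 -2-> q2 -1-> q1
First repeat at step 2: q0 was already visited.

So i = 0, j = 2, giving x = w[0:0] = ε, y = w[0:2] = 10, z = w[2:8] = 010121.
Check: |xy| = 2 ≤ 4 and |y| = 2 ≥ 1. Reading y takes M from q0 back to q0, so every xyⁱz is accepted.
Pumping length from the standard proof: p = 4 (the number of states). The repeated state found above gives |xy| = j ≤ 4 and |y| = j − i ≥ 1.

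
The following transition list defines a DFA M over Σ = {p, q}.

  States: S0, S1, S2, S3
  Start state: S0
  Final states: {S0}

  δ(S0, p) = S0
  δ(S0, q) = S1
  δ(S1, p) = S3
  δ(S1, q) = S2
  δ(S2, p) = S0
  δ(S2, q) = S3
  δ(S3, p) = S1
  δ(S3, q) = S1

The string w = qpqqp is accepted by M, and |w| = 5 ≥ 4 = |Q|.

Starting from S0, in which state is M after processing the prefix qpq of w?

State sequence: S0 -q-> S1 -p-> S3 -q-> S1

After reading 3 characters, M is in state S1.

S1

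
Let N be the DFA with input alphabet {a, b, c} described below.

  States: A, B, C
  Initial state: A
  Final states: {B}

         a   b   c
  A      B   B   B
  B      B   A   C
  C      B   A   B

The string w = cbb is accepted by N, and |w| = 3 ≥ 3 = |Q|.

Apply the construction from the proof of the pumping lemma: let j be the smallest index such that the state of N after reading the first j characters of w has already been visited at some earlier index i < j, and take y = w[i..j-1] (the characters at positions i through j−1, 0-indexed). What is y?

State sequence: A -c-> B -b-> A -b-> B
First repeat at step 2: A was already visited.

So i = 0, j = 2, giving x = w[0:0] = ε, y = w[0:2] = cb, z = w[2:3] = b.
Check: |xy| = 2 ≤ 3 and |y| = 2 ≥ 1. Reading y takes N from A back to A, so every xyⁱz is accepted.

cb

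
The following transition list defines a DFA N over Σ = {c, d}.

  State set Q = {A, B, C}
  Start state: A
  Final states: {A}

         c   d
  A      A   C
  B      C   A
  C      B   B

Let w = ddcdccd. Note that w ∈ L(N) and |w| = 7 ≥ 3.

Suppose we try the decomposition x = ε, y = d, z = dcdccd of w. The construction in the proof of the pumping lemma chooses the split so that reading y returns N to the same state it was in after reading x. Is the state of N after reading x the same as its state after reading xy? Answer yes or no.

no

State sequence: A -d-> C

After x (step 0): A. After xy (step 1): C.
They differ (A ≠ C), so y is not a cycle from the state after x; this split is not the one the pumping-lemma construction produces, and pumping y need not keep the string in L(N).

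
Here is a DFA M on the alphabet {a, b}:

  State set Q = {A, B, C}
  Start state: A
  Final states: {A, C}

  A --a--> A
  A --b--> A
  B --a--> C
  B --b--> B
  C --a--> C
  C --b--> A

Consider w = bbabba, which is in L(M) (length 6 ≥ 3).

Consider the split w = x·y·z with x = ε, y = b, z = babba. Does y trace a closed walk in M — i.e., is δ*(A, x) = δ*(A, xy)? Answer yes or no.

yes

State sequence: A -b-> A

After x (step 0): A. After xy (step 1): A.
They match, so y = b drives M around a cycle from A back to itself; pumping y any number of times keeps M in A before reading z, and xyⁱz ∈ L(M) for every i ≥ 0.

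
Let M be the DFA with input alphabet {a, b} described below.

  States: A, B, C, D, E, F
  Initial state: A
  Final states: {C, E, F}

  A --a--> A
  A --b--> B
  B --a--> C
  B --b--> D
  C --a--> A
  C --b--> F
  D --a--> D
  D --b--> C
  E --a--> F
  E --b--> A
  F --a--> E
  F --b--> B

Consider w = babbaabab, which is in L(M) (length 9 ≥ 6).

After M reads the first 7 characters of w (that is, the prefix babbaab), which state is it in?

State sequence: A -b-> B -a-> C -b-> F -b-> B -a-> C -a-> A -b-> B

After reading 7 characters, M is in state B.
(This kind of state-tracing is the core of the pumping-lemma construction: with 6 states, pigeonhole forces a repeat within the first 6 steps.)

B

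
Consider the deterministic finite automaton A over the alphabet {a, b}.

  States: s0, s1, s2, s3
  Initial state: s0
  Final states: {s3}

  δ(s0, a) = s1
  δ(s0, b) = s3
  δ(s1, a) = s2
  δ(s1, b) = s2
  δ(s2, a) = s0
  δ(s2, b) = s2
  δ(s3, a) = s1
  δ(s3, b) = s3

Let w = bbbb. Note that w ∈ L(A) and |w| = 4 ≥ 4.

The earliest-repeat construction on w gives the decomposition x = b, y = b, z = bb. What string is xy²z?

xy^2z = b·b·b·bb = bbbbb.
Reading y = b takes A from s3 back to s3, so after x·y·y the machine is still in s3, and z then leads to the accepting state s3. Hence bbbbb ∈ L(A).

bbbbb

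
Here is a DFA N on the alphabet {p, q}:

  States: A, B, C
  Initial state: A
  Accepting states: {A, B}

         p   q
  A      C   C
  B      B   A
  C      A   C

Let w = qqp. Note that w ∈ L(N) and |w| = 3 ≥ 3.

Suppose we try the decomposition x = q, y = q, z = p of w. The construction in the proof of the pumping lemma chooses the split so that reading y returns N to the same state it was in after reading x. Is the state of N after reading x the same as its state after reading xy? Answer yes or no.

Run of N on the first 2 characters of w = q q:
  step 0: A  (start)
  step 1: C  (read q: A→C)
  step 2: C  (read q: C→C)

After x (step 1): C. After xy (step 2): C.
They match, so y = q drives N around a cycle from C back to itself; pumping y any number of times keeps N in C before reading z, and xyⁱz ∈ L(N) for every i ≥ 0.

yes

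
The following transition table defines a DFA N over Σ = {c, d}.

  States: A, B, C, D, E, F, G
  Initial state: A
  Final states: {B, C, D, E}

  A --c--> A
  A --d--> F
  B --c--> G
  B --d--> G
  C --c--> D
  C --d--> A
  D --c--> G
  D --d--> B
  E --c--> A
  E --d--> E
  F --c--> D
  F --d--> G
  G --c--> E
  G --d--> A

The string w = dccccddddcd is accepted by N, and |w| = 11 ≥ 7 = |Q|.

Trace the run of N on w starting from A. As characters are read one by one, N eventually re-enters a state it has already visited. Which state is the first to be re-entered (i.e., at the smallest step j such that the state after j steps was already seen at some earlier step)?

A

State sequence: A -d-> F -c-> D -c-> G -c-> E -c-> A -d-> F -d-> G -d-> A -d-> F -c-> D -d-> B
First repeat at step 5: A was already visited.

The earliest repeat is at step j = 5: N is in A, which it already visited at step i = 0.
The DFA has 7 states, so the proof of the pumping lemma guarantees a repeated state among the first 7+1 visited; the segment between the two visits is the pumpable y.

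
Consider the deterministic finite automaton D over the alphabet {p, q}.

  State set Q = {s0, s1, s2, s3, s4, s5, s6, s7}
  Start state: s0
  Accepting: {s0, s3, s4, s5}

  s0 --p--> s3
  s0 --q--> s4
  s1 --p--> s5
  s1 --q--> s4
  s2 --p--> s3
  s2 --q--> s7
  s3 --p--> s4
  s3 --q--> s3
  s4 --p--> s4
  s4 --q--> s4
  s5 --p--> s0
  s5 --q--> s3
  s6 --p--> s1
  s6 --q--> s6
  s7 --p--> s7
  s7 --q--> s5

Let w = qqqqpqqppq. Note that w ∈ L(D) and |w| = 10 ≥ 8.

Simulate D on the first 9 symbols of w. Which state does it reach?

Run of D on the first 9 characters of w = q q q q p q q p p:
  step 0: s0  (start)
  step 1: s4  (read q: s0→s4)
  step 2: s4  (read q: s4→s4)
  step 3: s4  (read q: s4→s4)
  step 4: s4  (read q: s4→s4)
  step 5: s4  (read p: s4→s4)
  step 6: s4  (read q: s4→s4)
  step 7: s4  (read q: s4→s4)
  step 8: s4  (read p: s4→s4)
  step 9: s4  (read p: s4→s4)

After reading 9 characters, D is in state s4.

s4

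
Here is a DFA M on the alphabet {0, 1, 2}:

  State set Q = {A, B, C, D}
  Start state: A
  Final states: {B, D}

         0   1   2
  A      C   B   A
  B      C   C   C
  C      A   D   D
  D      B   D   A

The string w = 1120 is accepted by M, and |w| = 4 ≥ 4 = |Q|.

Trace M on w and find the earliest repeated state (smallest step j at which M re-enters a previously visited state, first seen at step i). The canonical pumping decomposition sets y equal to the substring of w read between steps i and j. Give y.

120

Run of M on w = 1 1 2 0:
  step 0: A  (start)
  step 1: B  (read 1: A→B)
  step 2: C  (read 1: B→C)
  step 3: D  (read 2: C→D)
  step 4: B  (read 0: D→B)   ← first repeat (B seen earlier)

So i = 1, j = 4, giving x = w[0:1] = 1, y = w[1:4] = 120, z = w[4:4] = ε.
Check: |xy| = 4 ≤ 4 and |y| = 3 ≥ 1. Reading y takes M from B back to B, so every xyⁱz is accepted.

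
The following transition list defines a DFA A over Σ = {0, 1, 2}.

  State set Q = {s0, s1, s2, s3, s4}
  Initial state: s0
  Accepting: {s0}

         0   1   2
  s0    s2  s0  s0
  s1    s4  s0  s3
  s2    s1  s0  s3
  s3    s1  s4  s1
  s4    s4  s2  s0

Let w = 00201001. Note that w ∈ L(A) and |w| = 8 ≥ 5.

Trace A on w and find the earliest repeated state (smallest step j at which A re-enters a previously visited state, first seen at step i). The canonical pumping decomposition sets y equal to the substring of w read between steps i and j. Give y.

20

Run of A on w = 0 0 2 0 1 0 0 1:
  step 0: s0  (start)
  step 1: s2  (read 0: s0→s2)
  step 2: s1  (read 0: s2→s1)
  step 3: s3  (read 2: s1→s3)
  step 4: s1  (read 0: s3→s1)   ← first repeat (s1 seen earlier)
  step 5: s0  (read 1: s1→s0)
  step 6: s2  (read 0: s0→s2)
  step 7: s1  (read 0: s2→s1)
  step 8: s0  (read 1: s1→s0)

So i = 2, j = 4, giving x = w[0:2] = 00, y = w[2:4] = 20, z = w[4:8] = 1001.
Check: |xy| = 4 ≤ 5 and |y| = 2 ≥ 1. Reading y takes A from s1 back to s1, so every xyⁱz is accepted.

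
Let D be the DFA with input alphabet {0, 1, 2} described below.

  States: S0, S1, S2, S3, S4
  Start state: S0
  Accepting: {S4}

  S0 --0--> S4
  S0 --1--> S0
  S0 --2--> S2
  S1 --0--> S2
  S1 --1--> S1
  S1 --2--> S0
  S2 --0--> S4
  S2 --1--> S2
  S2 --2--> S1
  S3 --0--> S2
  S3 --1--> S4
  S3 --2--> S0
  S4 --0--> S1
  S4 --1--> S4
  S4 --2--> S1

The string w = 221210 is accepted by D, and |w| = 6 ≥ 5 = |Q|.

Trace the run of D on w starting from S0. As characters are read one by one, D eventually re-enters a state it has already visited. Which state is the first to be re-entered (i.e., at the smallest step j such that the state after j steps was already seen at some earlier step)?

S1

State sequence: S0 -2-> S2 -2-> S1 -1-> S1 -2-> S0 -1-> S0 -0-> S4
First repeat at step 3: S1 was already visited.

The earliest repeat is at step j = 3: D is in S1, which it already visited at step i = 2.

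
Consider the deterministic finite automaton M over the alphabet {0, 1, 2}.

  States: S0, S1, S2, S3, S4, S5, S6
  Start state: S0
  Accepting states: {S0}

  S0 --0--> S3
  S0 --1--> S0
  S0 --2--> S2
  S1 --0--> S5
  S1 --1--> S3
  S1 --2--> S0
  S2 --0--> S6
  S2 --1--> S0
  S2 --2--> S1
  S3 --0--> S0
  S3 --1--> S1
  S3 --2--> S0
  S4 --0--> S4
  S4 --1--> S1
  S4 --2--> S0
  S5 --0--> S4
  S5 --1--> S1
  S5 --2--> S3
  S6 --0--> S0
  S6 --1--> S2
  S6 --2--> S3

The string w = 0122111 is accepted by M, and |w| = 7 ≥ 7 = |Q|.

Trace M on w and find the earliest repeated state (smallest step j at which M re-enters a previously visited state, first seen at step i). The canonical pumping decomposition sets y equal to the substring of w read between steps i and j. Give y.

Run of M on w = 0 1 2 2 1 1 1:
  step 0: S0  (start)
  step 1: S3  (read 0: S0→S3)
  step 2: S1  (read 1: S3→S1)
  step 3: S0  (read 2: S1→S0)   ← first repeat (S0 seen earlier)
  step 4: S2  (read 2: S0→S2)
  step 5: S0  (read 1: S2→S0)
  step 6: S0  (read 1: S0→S0)
  step 7: S0  (read 1: S0→S0)

So i = 0, j = 3, giving x = w[0:0] = ε, y = w[0:3] = 012, z = w[3:7] = 2111.
Check: |xy| = 3 ≤ 7 and |y| = 3 ≥ 1. Reading y takes M from S0 back to S0, so every xyⁱz is accepted.
The DFA has 7 states, so the proof of the pumping lemma guarantees a repeated state among the first 7+1 visited; the segment between the two visits is the pumpable y.

012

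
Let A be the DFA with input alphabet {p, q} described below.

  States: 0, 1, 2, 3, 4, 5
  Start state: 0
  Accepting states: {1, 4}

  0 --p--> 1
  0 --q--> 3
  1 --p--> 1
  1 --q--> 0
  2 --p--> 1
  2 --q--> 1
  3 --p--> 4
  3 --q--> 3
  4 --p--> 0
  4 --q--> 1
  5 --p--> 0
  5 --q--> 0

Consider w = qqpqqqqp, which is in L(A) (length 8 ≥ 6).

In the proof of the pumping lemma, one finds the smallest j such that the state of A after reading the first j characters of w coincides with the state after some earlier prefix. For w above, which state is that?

State sequence: 0 -q-> 3 -q-> 3 -p-> 4 -q-> 1 -q-> 0 -q-> 3 -q-> 3 -p-> 4
First repeat at step 2: 3 was already visited.

The earliest repeat is at step j = 2: A is in 3, which it already visited at step i = 1.
Since A has 6 states, any run of length ≥ 6 visits 6+1 states, so by pigeonhole some state repeats within the first 6 steps — that repeat gives the pumpable loop.

3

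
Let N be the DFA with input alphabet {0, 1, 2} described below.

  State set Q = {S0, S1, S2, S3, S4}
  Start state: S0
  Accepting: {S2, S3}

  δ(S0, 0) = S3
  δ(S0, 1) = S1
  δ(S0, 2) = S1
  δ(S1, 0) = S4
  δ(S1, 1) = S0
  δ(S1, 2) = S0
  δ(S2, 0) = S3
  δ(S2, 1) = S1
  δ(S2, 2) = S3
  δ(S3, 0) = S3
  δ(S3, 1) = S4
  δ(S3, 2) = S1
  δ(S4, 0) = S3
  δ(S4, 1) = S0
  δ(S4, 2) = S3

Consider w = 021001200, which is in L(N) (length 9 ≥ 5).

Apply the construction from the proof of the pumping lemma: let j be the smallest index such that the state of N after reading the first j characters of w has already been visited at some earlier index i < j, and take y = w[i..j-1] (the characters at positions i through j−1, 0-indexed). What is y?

State sequence: S0 -0-> S3 -2-> S1 -1-> S0 -0-> S3 -0-> S3 -1-> S4 -2-> S3 -0-> S3 -0-> S3
First repeat at step 3: S0 was already visited.

So i = 0, j = 3, giving x = w[0:0] = ε, y = w[0:3] = 021, z = w[3:9] = 001200.
Check: |xy| = 3 ≤ 5 and |y| = 3 ≥ 1. Reading y takes N from S0 back to S0, so every xyⁱz is accepted.
Pumping length from the standard proof: p = 5 (the number of states). The repeated state found above gives |xy| = j ≤ 5 and |y| = j − i ≥ 1.

021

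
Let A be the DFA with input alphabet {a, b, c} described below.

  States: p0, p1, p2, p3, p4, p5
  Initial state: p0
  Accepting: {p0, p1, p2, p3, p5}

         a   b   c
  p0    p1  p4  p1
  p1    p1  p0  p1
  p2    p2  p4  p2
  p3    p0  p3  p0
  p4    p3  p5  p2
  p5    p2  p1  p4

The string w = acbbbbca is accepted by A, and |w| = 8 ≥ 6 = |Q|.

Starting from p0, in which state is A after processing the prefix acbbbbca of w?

p1

State sequence: p0 -a-> p1 -c-> p1 -b-> p0 -b-> p4 -b-> p5 -b-> p1 -c-> p1 -a-> p1

After reading 8 characters, A is in state p1.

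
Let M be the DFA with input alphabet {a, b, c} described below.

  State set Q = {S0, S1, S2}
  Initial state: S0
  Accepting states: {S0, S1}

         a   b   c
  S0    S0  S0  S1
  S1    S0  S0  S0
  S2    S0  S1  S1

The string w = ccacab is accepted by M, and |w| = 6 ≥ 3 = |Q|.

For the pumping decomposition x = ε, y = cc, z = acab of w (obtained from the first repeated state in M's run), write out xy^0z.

acab

xy⁰z = xz = ε·acab = acab.
Reading y = cc takes M from S0 back to S0, so after x the machine is still in S0, and z then leads to the accepting state S0. Hence acab ∈ L(M).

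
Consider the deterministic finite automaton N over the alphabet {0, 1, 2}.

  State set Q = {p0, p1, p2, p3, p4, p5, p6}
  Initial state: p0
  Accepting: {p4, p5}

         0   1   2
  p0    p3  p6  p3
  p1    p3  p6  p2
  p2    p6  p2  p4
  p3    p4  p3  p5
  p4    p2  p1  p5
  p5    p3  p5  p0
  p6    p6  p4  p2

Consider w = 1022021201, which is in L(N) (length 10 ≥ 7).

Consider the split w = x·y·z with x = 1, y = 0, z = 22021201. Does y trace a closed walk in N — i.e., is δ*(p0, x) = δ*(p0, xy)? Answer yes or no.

State sequence: p0 -1-> p6 -0-> p6

After x (step 1): p6. After xy (step 2): p6.
They match, so y = 0 drives N around a cycle from p6 back to itself; pumping y any number of times keeps N in p6 before reading z, and xyⁱz ∈ L(N) for every i ≥ 0.

yes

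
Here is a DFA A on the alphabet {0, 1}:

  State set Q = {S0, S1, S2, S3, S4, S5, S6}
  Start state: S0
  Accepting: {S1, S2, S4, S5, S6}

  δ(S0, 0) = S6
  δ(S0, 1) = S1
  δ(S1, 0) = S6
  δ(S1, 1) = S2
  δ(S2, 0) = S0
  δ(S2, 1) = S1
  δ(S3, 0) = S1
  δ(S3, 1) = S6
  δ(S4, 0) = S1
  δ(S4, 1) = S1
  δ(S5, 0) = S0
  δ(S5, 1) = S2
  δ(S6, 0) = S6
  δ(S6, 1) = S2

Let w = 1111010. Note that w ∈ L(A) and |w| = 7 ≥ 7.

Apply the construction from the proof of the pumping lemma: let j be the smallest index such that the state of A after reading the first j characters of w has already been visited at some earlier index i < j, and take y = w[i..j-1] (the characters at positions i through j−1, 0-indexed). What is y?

11

State sequence: S0 -1-> S1 -1-> S2 -1-> S1 -1-> S2 -0-> S0 -1-> S1 -0-> S6
First repeat at step 3: S1 was already visited.

So i = 1, j = 3, giving x = w[0:1] = 1, y = w[1:3] = 11, z = w[3:7] = 1010.
Check: |xy| = 3 ≤ 7 and |y| = 2 ≥ 1. Reading y takes A from S1 back to S1, so every xyⁱz is accepted.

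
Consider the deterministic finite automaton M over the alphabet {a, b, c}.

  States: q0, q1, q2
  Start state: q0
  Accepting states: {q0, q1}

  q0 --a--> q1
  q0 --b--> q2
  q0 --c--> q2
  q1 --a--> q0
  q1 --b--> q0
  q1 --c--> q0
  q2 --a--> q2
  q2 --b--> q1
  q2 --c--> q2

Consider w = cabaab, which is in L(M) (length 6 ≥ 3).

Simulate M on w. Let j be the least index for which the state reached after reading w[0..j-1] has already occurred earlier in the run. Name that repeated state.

q2

Run of M on w = c a b a a b:
  step 0: q0  (start)
  step 1: q2  (read c: q0→q2)
  step 2: q2  (read a: q2→q2)   ← first repeat (q2 seen earlier)
  step 3: q1  (read b: q2→q1)
  step 4: q0  (read a: q1→q0)
  step 5: q1  (read a: q0→q1)
  step 6: q0  (read b: q1→q0)

The earliest repeat is at step j = 2: M is in q2, which it already visited at step i = 1.
Pumping length from the standard proof: p = 3 (the number of states). The repeated state found above gives |xy| = j ≤ 3 and |y| = j − i ≥ 1.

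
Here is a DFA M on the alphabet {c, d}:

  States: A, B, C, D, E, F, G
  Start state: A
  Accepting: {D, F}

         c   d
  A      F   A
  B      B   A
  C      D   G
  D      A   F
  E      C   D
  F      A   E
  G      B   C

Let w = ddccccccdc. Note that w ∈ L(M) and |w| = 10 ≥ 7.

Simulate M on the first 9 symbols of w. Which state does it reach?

A

Run of M on the first 9 characters of w = d d c c c c c c d:
  step 0: A  (start)
  step 1: A  (read d: A→A)
  step 2: A  (read d: A→A)
  step 3: F  (read c: A→F)
  step 4: A  (read c: F→A)
  step 5: F  (read c: A→F)
  step 6: A  (read c: F→A)
  step 7: F  (read c: A→F)
  step 8: A  (read c: F→A)
  step 9: A  (read d: A→A)

After reading 9 characters, M is in state A.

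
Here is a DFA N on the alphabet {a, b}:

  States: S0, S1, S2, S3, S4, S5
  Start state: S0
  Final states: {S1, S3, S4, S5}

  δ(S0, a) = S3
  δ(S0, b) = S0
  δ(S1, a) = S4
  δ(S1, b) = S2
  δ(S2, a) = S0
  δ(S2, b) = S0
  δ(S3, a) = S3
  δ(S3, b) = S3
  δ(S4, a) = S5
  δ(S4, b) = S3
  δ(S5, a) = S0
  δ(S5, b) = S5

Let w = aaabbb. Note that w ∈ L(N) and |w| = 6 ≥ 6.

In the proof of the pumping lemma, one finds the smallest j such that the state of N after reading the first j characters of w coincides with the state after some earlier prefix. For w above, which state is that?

Run of N on w = a a a b b b:
  step 0: S0  (start)
  step 1: S3  (read a: S0→S3)
  step 2: S3  (read a: S3→S3)   ← first repeat (S3 seen earlier)
  step 3: S3  (read a: S3→S3)
  step 4: S3  (read b: S3→S3)
  step 5: S3  (read b: S3→S3)
  step 6: S3  (read b: S3→S3)

The earliest repeat is at step j = 2: N is in S3, which it already visited at step i = 1.
With |Q| = 6, pigeonhole forces a state repeat no later than step 6; the substring read between the first and second visits to that state can be pumped.

S3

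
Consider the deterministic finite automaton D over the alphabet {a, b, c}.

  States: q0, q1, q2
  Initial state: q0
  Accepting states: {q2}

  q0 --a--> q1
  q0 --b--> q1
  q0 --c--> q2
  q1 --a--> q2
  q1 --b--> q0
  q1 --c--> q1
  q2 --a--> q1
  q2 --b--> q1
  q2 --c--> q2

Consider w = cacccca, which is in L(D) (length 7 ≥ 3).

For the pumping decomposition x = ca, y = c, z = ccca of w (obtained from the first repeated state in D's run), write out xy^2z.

caccccca

xy^2z = ca·c·c·ccca = caccccca.
Reading y = c takes D from q1 back to q1, so after x·y·y the machine is still in q1, and z then leads to the accepting state q2. Hence caccccca ∈ L(D).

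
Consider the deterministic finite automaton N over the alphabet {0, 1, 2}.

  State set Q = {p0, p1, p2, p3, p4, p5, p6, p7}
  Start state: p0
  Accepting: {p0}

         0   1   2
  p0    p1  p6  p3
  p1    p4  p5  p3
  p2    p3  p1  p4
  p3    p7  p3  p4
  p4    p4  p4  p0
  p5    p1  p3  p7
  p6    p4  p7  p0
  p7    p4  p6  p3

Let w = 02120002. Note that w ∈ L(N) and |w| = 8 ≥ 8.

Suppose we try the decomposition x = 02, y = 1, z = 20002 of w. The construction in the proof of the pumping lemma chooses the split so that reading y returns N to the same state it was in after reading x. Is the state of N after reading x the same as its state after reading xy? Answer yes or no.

State sequence: p0 -0-> p1 -2-> p3 -1-> p3

After x (step 2): p3. After xy (step 3): p3.
They match, so y = 1 drives N around a cycle from p3 back to itself; pumping y any number of times keeps N in p3 before reading z, and xyⁱz ∈ L(N) for every i ≥ 0.

yes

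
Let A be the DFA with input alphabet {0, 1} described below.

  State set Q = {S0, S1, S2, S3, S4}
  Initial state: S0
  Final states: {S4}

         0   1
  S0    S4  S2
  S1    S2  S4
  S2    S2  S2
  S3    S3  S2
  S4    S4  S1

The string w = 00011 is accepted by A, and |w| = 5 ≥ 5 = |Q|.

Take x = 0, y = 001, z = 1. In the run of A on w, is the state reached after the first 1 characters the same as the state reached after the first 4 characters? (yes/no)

no

State sequence: S0 -0-> S4 -0-> S4 -0-> S4 -1-> S1

After x (step 1): S4. After xy (step 4): S1.
They differ (S4 ≠ S1), so y is not a cycle from the state after x; this split is not the one the pumping-lemma construction produces, and pumping y need not keep the string in L(A).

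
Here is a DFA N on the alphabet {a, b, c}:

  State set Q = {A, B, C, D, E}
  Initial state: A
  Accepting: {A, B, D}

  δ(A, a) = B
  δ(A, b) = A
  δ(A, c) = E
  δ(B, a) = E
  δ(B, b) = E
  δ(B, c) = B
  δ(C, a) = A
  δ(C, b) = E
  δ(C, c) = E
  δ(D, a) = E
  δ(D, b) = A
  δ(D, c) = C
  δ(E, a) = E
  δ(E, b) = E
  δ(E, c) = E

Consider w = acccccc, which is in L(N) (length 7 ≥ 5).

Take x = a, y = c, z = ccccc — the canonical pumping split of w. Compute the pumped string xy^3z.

acccccccc

xy^3z = a·c·c·c·ccccc = acccccccc.
Reading y = c takes N from B back to B, so after x·y·y·y the machine is still in B, and z then leads to the accepting state B. Hence acccccccc ∈ L(N).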